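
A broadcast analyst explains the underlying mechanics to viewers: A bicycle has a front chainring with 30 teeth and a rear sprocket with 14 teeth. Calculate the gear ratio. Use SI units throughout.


GR = front_teeth / rear_teeth
GR = 30 / 14
GR = 2.1429

2.1429


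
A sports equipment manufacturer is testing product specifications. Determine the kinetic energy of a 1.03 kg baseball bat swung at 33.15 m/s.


KE = 0.5 * m * v^2
KE = 0.5 * 1.03 * 33.15^2
KE = 0.5 * 1.03 * 1098.9225 = 565.9451 J

565.9451 J


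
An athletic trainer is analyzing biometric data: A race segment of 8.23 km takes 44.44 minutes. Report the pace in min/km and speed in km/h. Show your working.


Pace = time / distance = 44.44 min / 8.23 km = 5.3998 min/km
Speed = distance / time_in_hours = 8.23 / 0.7407 hr
Speed = 11.1116 km/h

5.3998 min/km, 11.1116 km/h


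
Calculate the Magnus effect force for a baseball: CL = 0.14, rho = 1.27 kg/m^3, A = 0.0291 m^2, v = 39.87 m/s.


FM = 0.5 * CL * rho * A * v^2
FM = 0.5 * 0.14 * 1.27 * 0.0291 * 39.87^2
v^2 = 1589.6169
FM = 0.5 * 0.14 * 1.27 * 0.0291 * 1589.6169 = 4.1123 N

4.1123 N


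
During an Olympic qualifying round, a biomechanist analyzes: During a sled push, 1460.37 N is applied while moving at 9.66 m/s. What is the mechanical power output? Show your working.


P = F * v
P = 1460.37 * 9.66
P = 14107.1742 W

14107.1742 W


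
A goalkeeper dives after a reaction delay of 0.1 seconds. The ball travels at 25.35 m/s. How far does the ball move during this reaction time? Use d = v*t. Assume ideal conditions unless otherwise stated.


d = v * t
d = 25.35 * 0.1
d = 2.535 m

2.535 m


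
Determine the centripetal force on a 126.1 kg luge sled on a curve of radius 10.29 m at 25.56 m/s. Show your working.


Fc = m * v^2 / r
v^2 = 25.56^2 = 653.3136
Fc = 126.1 * 653.3136 / 10.29
Fc = 82382.845 / 10.29 = 8006.1074 N

8006.1074 N


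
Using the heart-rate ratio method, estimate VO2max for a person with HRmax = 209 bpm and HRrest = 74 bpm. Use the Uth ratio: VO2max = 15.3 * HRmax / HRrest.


VO2max = 15.3 * HRmax / HRrest
VO2max = 15.3 * 209 / 74
VO2max = 3197.7 / 74 = 43.2122 mL/kg/min

43.2122 mL/kg/min


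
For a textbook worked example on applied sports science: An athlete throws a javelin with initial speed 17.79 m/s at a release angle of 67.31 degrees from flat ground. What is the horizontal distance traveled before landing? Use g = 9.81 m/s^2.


R = v^2 * sin(2*theta) / g
Convert angle to radians: theta = 67.31 deg = 1.1748 rad
sin(2*theta) = sin(2.3496) = 0.7118
R = 17.79^2 * 0.7118 / 9.81
R = 316.4841 * 0.7118 / 9.81 = 22.963 m

22.963 m


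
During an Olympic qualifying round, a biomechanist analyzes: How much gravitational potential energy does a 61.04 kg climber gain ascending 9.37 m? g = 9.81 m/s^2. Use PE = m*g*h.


PE = m * g * h
PE = 61.04 * 9.81 * 9.37
PE = 598.8024 * 9.37 = 5610.7785 J

5610.7785 J


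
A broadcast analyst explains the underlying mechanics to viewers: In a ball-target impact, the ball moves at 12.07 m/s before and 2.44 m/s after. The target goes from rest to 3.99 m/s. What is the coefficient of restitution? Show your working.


e = (v2_after - v1_after) / (v1_before - v2_before)
Numerator = 3.99 - 2.44 = 1.55
Denominator = 12.07 - 0 = 12.07
e = 1.55 / 12.07 = 0.1284

0.1284


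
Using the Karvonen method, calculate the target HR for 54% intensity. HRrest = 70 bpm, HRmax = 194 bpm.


Target = HRrest + pct*(HRmax - HRrest)
Heart rate reserve = HRmax - HRrest = 194 - 70 = 124 bpm
Fraction = 54% = 0.54
Target = 70 + 0.54 * 124
Target = 70 + 66.96 = 136.96 bpm

136.96 bpm


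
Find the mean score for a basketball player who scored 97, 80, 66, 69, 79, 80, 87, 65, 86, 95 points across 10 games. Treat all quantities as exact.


Average = sum / n
Sum = 804
Average = 804 / 10 = 80.4

80.4


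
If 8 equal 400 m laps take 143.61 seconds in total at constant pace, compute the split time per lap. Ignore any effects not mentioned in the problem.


Split time = total_time / n_laps = 143.61 / 8
Split time = 17.9513 s per lap

17.9513 s


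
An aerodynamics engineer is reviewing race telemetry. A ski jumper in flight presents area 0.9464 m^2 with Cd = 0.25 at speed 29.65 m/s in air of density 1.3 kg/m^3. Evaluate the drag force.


Fd = 0.5 * Cd * rho * A * v^2
Fd = 0.5 * 0.25 * 1.3 * 0.9464 * 29.65^2
v^2 = 879.1225
Fd = 0.5 * 0.25 * 1.3 * 0.9464 * 879.1225 = 135.2002 N

135.2002 N


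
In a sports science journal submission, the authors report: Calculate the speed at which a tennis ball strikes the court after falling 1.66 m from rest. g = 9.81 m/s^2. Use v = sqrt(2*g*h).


v = sqrt(2 * g * h)
v = sqrt(2 * 9.81 * 1.66)
v = sqrt(32.5692) = 5.7069 m/s

5.7069 m/s


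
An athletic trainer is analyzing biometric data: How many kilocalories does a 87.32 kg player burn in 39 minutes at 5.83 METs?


kcal = MET * mass * time_hr
Convert time: 39 min = 0.65 hr
kcal = 5.83 * 87.32 * 0.65
kcal = 330.8991 kcal

330.8991 kcal


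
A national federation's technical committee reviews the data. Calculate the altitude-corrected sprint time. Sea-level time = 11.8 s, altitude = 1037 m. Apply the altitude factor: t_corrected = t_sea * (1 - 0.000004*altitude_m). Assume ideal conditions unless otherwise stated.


Correction factor = 1 - 0.000004 * 1037 = 0.995852
t_corrected = t_sea * factor = 11.8 * 0.995852
t_corrected = 11.7511 s

11.7511 s


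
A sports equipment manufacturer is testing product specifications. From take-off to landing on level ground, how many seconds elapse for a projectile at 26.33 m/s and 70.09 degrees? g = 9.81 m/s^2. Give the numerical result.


T = 2*v*sin(theta)/g
sin(theta) = sin(70.09 deg) = 0.9402
T = 2*26.33*0.9402 / 9.81
T = 49.5124 / 9.81 = 5.0471 s

5.0471 s


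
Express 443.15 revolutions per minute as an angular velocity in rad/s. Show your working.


omega = RPM * 2 * pi / 60
omega = 443.15 * 2 * 3.14159 / 60
omega = 2784.3936 / 60 = 46.4066 rad/s

46.4066 rad/s


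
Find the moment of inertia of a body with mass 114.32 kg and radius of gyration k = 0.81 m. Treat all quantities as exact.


I = m * k^2
I = 114.32 * 0.81^2
I = 114.32 * 0.6561 = 75.0054 kg*m^2

75.0054 kg*m^2


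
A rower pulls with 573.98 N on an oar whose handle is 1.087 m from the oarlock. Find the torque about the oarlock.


tau = F * d
tau = 573.98 * 1.087
tau = 623.9163 N*m

623.9163 N*m


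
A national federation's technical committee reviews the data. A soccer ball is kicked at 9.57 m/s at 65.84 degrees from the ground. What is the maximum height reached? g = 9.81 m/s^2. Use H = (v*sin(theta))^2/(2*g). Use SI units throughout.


H = (v*sin(theta))^2 / (2*g)
vy = v*sin(theta) = 9.57 * sin(65.84 deg) = 8.7317 m/s
H = vy^2 / (2*g) = 76.243 / (2*9.81)
H = 76.243 / 19.62 = 3.886 m

3.886 m


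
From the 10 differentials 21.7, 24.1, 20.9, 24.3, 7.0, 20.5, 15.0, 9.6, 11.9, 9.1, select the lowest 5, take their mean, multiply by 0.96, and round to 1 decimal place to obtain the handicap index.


All differentials: 21.7, 24.1, 20.9, 24.3, 7.0, 20.5, 15.0, 9.6, 11.9, 9.1
Sorted: 7.0, 9.1, 9.6, 11.9, 15.0, 20.5, 20.9, 21.7, 24.1, 24.3
Best 5: 7.0, 9.1, 9.6, 11.9, 15.0
Average of best = 52.6 / 5 = 10.52
Raw index = 10.52 * 0.96 = 10.0992
Handicap index = round(10.0992, 1) = 10.1

10.1


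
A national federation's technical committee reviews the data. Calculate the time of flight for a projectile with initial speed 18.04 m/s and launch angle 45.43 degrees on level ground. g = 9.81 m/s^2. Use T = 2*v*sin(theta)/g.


T = 2*v*sin(theta)/g
sin(theta) = sin(45.43 deg) = 0.7124
T = 2*18.04*0.7124 / 9.81
T = 25.7032 / 9.81 = 2.6201 s

2.6201 s


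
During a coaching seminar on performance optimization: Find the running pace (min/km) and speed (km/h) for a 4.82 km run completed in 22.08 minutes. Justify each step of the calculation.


Pace = time / distance = 22.08 min / 4.82 km = 4.5809 min/km
Speed = distance / time_in_hours = 4.82 / 0.368 hr
Speed = 13.0978 km/h

4.5809 min/km, 13.0978 km/h


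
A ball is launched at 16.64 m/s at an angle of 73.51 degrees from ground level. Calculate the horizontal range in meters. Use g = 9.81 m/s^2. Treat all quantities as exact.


R = v^2 * sin(2*theta) / g
Convert angle to radians: theta = 73.51 deg = 1.283 rad
sin(2*theta) = sin(2.566) = 0.5443
R = 16.64^2 * 0.5443 / 9.81
R = 276.8896 * 0.5443 / 9.81 = 15.3643 m

15.3643 m


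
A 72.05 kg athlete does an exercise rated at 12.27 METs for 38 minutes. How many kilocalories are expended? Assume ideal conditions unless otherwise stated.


kcal = MET * mass * time_hr
Convert time: 38 min = 0.6333 hr
kcal = 12.27 * 72.05 * 0.6333
kcal = 559.9005 kcal

559.9005 kcal


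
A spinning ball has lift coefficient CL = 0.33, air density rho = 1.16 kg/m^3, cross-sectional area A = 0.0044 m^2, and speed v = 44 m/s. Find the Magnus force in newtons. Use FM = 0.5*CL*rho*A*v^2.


FM = 0.5 * CL * rho * A * v^2
FM = 0.5 * 0.33 * 1.16 * 0.0044 * 44^2
v^2 = 1936
FM = 0.5 * 0.33 * 1.16 * 0.0044 * 1936 = 1.6304 N

1.6304 N


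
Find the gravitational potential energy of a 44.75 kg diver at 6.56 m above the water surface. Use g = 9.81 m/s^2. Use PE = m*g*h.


PE = m * g * h
PE = 44.75 * 9.81 * 6.56
PE = 438.9975 * 6.56 = 2879.8236 J

2879.8236 J


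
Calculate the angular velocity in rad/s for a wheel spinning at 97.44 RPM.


omega = RPM * 2 * pi / 60
omega = 97.44 * 2 * 3.14159 / 60
omega = 612.2336 / 60 = 10.2039 rad/s

10.2039 rad/s


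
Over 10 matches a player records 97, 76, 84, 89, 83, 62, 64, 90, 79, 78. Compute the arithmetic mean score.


Average = sum / n
Sum = 802
Average = 802 / 10 = 80.2

80.2


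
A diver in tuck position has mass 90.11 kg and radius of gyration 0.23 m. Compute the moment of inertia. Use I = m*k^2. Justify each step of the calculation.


I = m * k^2
I = 90.11 * 0.23^2
I = 90.11 * 0.0529 = 4.7668 kg*m^2

4.7668 kg*m^2


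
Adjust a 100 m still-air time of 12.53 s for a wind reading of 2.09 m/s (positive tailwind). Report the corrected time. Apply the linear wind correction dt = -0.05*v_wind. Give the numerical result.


dt = -0.05 * v_wind = -0.05 * 2.09 = -0.1045 s
t_corrected = t_still + dt = 12.53 + (-0.1045)
t_corrected = 12.4255 s

12.4255 s


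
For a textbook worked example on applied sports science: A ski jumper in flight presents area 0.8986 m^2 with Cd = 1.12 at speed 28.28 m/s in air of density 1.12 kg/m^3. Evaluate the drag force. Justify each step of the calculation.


Fd = 0.5 * Cd * rho * A * v^2
Fd = 0.5 * 1.12 * 1.12 * 0.8986 * 28.28^2
v^2 = 799.7584
Fd = 0.5 * 1.12 * 1.12 * 0.8986 * 799.7584 = 450.7454 N

450.7454 N


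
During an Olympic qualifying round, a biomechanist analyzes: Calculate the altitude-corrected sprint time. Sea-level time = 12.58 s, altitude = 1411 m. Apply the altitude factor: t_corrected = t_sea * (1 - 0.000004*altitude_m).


Correction factor = 1 - 0.000004 * 1411 = 0.994356
t_corrected = t_sea * factor = 12.58 * 0.994356
t_corrected = 12.509 s

12.509 s


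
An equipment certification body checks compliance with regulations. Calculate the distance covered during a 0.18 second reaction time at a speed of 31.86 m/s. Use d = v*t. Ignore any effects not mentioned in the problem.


d = v * t
d = 31.86 * 0.18
d = 5.7348 m

5.7348 m


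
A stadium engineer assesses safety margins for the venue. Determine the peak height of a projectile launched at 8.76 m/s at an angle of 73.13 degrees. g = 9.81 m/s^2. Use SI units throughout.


H = (v*sin(theta))^2 / (2*g)
vy = v*sin(theta) = 8.76 * sin(73.13 deg) = 8.383 m/s
H = vy^2 / (2*g) = 70.275 / (2*9.81)
H = 70.275 / 19.62 = 3.5818 m

3.5818 m


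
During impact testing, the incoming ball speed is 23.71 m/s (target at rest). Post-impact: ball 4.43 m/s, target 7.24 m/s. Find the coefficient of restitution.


e = (v2_after - v1_after) / (v1_before - v2_before)
Numerator = 7.24 - 4.43 = 2.81
Denominator = 23.71 - 0 = 23.71
e = 2.81 / 23.71 = 0.1185

0.1185


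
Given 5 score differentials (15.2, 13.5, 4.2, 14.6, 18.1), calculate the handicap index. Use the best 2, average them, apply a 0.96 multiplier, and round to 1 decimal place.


All differentials: 15.2, 13.5, 4.2, 14.6, 18.1
Sorted: 4.2, 13.5, 14.6, 15.2, 18.1
Best 2: 4.2, 13.5
Average of best = 17.7 / 2 = 8.85
Raw index = 8.85 * 0.96 = 8.496
Handicap index = round(8.496, 1) = 8.5

8.5


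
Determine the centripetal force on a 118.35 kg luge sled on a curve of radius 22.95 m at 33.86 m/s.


Fc = m * v^2 / r
v^2 = 33.86^2 = 1146.4996
Fc = 118.35 * 1146.4996 / 22.95
Fc = 135688.2277 / 22.95 = 5912.3411 N

5912.3411 N


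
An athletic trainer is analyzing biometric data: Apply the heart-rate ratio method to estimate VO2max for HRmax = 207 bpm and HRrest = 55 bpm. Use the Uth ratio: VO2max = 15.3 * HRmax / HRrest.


VO2max = 15.3 * HRmax / HRrest
VO2max = 15.3 * 207 / 55
VO2max = 3167.1 / 55 = 57.5836 mL/kg/min

57.5836 mL/kg/min


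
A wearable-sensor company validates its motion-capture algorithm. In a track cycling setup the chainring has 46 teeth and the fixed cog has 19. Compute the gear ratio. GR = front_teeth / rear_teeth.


GR = front_teeth / rear_teeth
GR = 46 / 19
GR = 2.4211

2.4211


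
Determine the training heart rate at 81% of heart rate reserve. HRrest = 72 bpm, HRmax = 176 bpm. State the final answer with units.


Target = HRrest + pct*(HRmax - HRrest)
Heart rate reserve = HRmax - HRrest = 176 - 72 = 104 bpm
Fraction = 81% = 0.81
Target = 72 + 0.81 * 104
Target = 72 + 84.24 = 156.24 bpm

156.24 bpm


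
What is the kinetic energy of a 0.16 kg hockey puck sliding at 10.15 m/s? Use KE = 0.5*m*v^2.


KE = 0.5 * m * v^2
KE = 0.5 * 0.16 * 10.15^2
KE = 0.5 * 0.16 * 103.0225 = 8.2418 J

8.2418 J


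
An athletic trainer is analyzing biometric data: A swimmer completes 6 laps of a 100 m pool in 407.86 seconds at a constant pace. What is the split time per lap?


Split time = total_time / n_laps = 407.86 / 6
Split time = 67.9767 s per lap

67.9767 s


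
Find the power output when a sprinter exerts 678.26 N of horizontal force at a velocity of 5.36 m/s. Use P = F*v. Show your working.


P = F * v
P = 678.26 * 5.36
P = 3635.4736 W

3635.4736 W


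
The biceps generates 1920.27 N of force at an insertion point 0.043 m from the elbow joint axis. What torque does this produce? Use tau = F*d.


tau = F * d
tau = 1920.27 * 0.043
tau = 82.5716 N*m

82.5716 N*m


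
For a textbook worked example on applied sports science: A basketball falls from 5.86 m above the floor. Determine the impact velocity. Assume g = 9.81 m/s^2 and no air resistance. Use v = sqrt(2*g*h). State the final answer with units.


v = sqrt(2 * g * h)
v = sqrt(2 * 9.81 * 5.86)
v = sqrt(114.9732) = 10.7226 m/s

10.7226 m/s


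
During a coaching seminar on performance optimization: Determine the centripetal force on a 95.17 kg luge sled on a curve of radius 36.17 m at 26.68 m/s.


Fc = m * v^2 / r
v^2 = 26.68^2 = 711.8224
Fc = 95.17 * 711.8224 / 36.17
Fc = 67744.1378 / 36.17 = 1872.9372 N

1872.9372 N


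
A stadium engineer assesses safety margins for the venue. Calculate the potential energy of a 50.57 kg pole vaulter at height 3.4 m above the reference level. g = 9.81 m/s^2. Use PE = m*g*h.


PE = m * g * h
PE = 50.57 * 9.81 * 3.4
PE = 496.0917 * 3.4 = 1686.7118 J

1686.7118 J


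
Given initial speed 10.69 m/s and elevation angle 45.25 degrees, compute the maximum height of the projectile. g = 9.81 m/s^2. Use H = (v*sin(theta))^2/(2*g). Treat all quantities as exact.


H = (v*sin(theta))^2 / (2*g)
vy = v*sin(theta) = 10.69 * sin(45.25 deg) = 7.5919 m/s
H = vy^2 / (2*g) = 57.6367 / (2*9.81)
H = 57.6367 / 19.62 = 2.9376 m

2.9376 m


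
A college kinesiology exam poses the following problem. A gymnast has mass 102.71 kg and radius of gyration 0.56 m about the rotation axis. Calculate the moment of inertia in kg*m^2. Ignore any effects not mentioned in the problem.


I = m * k^2
I = 102.71 * 0.56^2
I = 102.71 * 0.3136 = 32.2099 kg*m^2

32.2099 kg*m^2


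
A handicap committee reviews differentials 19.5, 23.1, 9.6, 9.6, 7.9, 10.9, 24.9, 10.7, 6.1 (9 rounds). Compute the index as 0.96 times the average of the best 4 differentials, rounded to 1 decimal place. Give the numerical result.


All differentials: 19.5, 23.1, 9.6, 9.6, 7.9, 10.9, 24.9, 10.7, 6.1
Sorted: 6.1, 7.9, 9.6, 9.6, 10.7, 10.9, 19.5, 23.1, 24.9
Best 4: 6.1, 7.9, 9.6, 9.6
Average of best = 33.2 / 4 = 8.3
Raw index = 8.3 * 0.96 = 7.968
Handicap index = round(7.968, 1) = 8.0

8.0


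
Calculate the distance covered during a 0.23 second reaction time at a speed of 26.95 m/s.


d = v * t
d = 26.95 * 0.23
d = 6.1985 m

6.1985 m


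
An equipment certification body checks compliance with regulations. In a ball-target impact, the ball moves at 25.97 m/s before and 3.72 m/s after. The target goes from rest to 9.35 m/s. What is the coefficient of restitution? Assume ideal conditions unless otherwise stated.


e = (v2_after - v1_after) / (v1_before - v2_before)
Numerator = 9.35 - 3.72 = 5.63
Denominator = 25.97 - 0 = 25.97
e = 5.63 / 25.97 = 0.2168

0.2168


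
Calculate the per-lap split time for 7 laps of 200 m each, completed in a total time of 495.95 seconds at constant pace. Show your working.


Split time = total_time / n_laps = 495.95 / 7
Split time = 70.85 s per lap

70.85 s


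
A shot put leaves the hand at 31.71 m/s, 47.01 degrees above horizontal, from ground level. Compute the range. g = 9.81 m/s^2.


R = v^2 * sin(2*theta) / g
Convert angle to radians: theta = 47.01 deg = 0.8205 rad
sin(2*theta) = sin(1.641) = 0.9975
R = 31.71^2 * 0.9975 / 9.81
R = 1005.5241 * 0.9975 / 9.81 = 102.2477 m

102.2477 m


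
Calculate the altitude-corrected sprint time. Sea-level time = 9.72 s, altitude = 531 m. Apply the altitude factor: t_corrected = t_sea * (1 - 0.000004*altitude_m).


Correction factor = 1 - 0.000004 * 531 = 0.997876
t_corrected = t_sea * factor = 9.72 * 0.997876
t_corrected = 9.6994 s

9.6994 s


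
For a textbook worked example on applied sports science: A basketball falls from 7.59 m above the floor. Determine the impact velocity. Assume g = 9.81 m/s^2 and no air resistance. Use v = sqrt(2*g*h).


v = sqrt(2 * g * h)
v = sqrt(2 * 9.81 * 7.59)
v = sqrt(148.9158) = 12.2031 m/s

12.2031 m/s


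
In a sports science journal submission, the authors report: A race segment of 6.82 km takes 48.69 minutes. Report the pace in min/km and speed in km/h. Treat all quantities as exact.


Pace = time / distance = 48.69 min / 6.82 km = 7.1393 min/km
Speed = distance / time_in_hours = 6.82 / 0.8115 hr
Speed = 8.4042 km/h

7.1393 min/km, 8.4042 km/h


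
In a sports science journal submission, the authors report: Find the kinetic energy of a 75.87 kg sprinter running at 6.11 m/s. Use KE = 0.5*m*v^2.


KE = 0.5 * m * v^2
KE = 0.5 * 75.87 * 6.11^2
KE = 0.5 * 75.87 * 37.3321 = 1416.1932 J

1416.1932 J


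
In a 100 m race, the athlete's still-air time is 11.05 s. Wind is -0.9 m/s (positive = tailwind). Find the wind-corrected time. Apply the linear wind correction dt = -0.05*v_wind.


dt = -0.05 * v_wind = -0.05 * -0.9 = 0.045 s
t_corrected = t_still + dt = 11.05 + (0.045)
t_corrected = 11.095 s

11.095 s


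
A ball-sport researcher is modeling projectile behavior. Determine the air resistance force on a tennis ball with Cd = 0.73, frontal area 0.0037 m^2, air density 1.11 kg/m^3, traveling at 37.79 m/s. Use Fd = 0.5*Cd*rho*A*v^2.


Fd = 0.5 * Cd * rho * A * v^2
Fd = 0.5 * 0.73 * 1.11 * 0.0037 * 37.79^2
v^2 = 1428.0841
Fd = 0.5 * 0.73 * 1.11 * 0.0037 * 1428.0841 = 2.1408 N

2.1408 N


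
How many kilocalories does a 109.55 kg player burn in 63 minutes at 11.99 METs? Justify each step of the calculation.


kcal = MET * mass * time_hr
Convert time: 63 min = 1.05 hr
kcal = 11.99 * 109.55 * 1.05
kcal = 1379.1797 kcal

1379.1797 kcal


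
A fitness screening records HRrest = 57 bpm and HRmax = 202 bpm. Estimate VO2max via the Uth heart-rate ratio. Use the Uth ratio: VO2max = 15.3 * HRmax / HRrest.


VO2max = 15.3 * HRmax / HRrest
VO2max = 15.3 * 202 / 57
VO2max = 3090.6 / 57 = 54.2211 mL/kg/min

54.2211 mL/kg/min


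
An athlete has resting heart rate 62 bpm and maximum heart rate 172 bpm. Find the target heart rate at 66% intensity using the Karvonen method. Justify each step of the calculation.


Target = HRrest + pct*(HRmax - HRrest)
Heart rate reserve = HRmax - HRrest = 172 - 62 = 110 bpm
Fraction = 66% = 0.66
Target = 62 + 0.66 * 110
Target = 62 + 72.6 = 134.6 bpm

134.6 bpm


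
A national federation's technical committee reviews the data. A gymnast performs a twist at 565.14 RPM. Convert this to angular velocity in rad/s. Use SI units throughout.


omega = RPM * 2 * pi / 60
omega = 565.14 * 2 * 3.14159 / 60
omega = 3550.8793 / 60 = 59.1813 rad/s

59.1813 rad/s


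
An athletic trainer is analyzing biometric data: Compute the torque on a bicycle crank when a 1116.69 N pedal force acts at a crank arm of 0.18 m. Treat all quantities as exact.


tau = F * d
tau = 1116.69 * 0.18
tau = 201.0042 N*m

201.0042 N*m


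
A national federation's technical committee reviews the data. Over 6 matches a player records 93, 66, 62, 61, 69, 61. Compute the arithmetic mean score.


Average = sum / n
Sum = 412
Average = 412 / 6 = 68.6667

68.6667


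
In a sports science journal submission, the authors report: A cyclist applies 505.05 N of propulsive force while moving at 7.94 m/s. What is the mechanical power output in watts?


P = F * v
P = 505.05 * 7.94
P = 4010.097 W

4010.097 W


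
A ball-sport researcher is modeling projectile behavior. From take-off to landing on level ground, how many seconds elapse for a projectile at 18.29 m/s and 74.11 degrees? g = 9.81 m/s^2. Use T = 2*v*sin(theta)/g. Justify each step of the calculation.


T = 2*v*sin(theta)/g
sin(theta) = sin(74.11 deg) = 0.9618
T = 2*18.29*0.9618 / 9.81
T = 35.1822 / 9.81 = 3.5864 s

3.5864 s


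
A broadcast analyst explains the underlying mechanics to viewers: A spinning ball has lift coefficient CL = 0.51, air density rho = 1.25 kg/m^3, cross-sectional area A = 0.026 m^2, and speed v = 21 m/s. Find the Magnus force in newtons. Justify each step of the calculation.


FM = 0.5 * CL * rho * A * v^2
FM = 0.5 * 0.51 * 1.25 * 0.026 * 21^2
v^2 = 441
FM = 0.5 * 0.51 * 1.25 * 0.026 * 441 = 3.6548 N

3.6548 N


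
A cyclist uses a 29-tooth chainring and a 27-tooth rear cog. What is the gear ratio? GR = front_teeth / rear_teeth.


GR = front_teeth / rear_teeth
GR = 29 / 27
GR = 1.0741

1.0741


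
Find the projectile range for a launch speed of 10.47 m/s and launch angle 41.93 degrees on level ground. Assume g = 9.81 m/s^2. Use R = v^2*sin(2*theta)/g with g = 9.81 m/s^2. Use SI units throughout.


R = v^2 * sin(2*theta) / g
Convert angle to radians: theta = 41.93 deg = 0.7318 rad
sin(2*theta) = sin(1.4636) = 0.9943
R = 10.47^2 * 0.9943 / 9.81
R = 109.6209 * 0.9943 / 9.81 = 11.1103 m

11.1103 m


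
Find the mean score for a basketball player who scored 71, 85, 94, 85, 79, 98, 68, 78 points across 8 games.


Average = sum / n
Sum = 658
Average = 658 / 8 = 82.25

82.25


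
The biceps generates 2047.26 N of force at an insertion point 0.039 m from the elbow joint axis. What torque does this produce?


tau = F * d
tau = 2047.26 * 0.039
tau = 79.8431 N*m

79.8431 N*m


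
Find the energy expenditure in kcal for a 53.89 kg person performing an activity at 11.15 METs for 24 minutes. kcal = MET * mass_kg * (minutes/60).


kcal = MET * mass * time_hr
Convert time: 24 min = 0.4 hr
kcal = 11.15 * 53.89 * 0.4
kcal = 240.3494 kcal

240.3494 kcal


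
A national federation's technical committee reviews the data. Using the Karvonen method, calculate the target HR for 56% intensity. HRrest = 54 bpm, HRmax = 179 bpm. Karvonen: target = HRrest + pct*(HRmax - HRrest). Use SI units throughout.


Target = HRrest + pct*(HRmax - HRrest)
Heart rate reserve = HRmax - HRrest = 179 - 54 = 125 bpm
Fraction = 56% = 0.56
Target = 54 + 0.56 * 125
Target = 54 + 70 = 124 bpm

124 bpm


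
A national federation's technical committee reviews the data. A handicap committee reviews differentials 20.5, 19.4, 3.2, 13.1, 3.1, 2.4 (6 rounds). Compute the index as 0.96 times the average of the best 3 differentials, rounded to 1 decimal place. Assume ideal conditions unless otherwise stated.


All differentials: 20.5, 19.4, 3.2, 13.1, 3.1, 2.4
Sorted: 2.4, 3.1, 3.2, 13.1, 19.4, 20.5
Best 3: 2.4, 3.1, 3.2
Average of best = 8.7 / 3 = 2.9
Raw index = 2.9 * 0.96 = 2.784
Handicap index = round(2.784, 1) = 2.8

2.8


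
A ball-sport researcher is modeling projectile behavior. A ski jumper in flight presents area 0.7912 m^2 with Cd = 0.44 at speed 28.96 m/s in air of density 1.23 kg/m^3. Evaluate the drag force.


Fd = 0.5 * Cd * rho * A * v^2
Fd = 0.5 * 0.44 * 1.23 * 0.7912 * 28.96^2
v^2 = 838.6816
Fd = 0.5 * 0.44 * 1.23 * 0.7912 * 838.6816 = 179.5607 N

179.5607 N


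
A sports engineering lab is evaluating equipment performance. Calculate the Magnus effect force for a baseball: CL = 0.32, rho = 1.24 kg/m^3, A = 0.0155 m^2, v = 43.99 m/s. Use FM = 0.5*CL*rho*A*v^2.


FM = 0.5 * CL * rho * A * v^2
FM = 0.5 * 0.32 * 1.24 * 0.0155 * 43.99^2
v^2 = 1935.1201
FM = 0.5 * 0.32 * 1.24 * 0.0155 * 1935.1201 = 5.9509 N

5.9509 N


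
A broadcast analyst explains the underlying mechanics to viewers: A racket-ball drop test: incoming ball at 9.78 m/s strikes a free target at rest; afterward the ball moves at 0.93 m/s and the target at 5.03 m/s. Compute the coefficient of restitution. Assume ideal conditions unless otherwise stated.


e = (v2_after - v1_after) / (v1_before - v2_before)
Numerator = 5.03 - 0.93 = 4.1
Denominator = 9.78 - 0 = 9.78
e = 4.1 / 9.78 = 0.4192

0.4192


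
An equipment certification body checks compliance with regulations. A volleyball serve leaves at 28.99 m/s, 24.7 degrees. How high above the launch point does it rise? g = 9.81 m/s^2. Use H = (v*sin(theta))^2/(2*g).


H = (v*sin(theta))^2 / (2*g)
vy = v*sin(theta) = 28.99 * sin(24.7 deg) = 12.114 m/s
H = vy^2 / (2*g) = 146.7482 / (2*9.81)
H = 146.7482 / 19.62 = 7.4795 m

7.4795 m


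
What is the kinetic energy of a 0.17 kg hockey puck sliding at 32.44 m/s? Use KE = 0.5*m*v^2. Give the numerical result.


KE = 0.5 * m * v^2
KE = 0.5 * 0.17 * 32.44^2
KE = 0.5 * 0.17 * 1052.3536 = 89.4501 J

89.4501 J


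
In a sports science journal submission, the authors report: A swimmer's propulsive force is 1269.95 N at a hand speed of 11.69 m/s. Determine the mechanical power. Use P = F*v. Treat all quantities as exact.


P = F * v
P = 1269.95 * 11.69
P = 14845.7155 W

14845.7155 W


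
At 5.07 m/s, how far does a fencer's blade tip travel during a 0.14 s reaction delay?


d = v * t
d = 5.07 * 0.14
d = 0.7098 m

0.7098 m


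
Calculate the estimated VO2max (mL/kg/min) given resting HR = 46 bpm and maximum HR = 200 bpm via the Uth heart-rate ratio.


VO2max = 15.3 * HRmax / HRrest
VO2max = 15.3 * 200 / 46
VO2max = 3060 / 46 = 66.5217 mL/kg/min

66.5217 mL/kg/min


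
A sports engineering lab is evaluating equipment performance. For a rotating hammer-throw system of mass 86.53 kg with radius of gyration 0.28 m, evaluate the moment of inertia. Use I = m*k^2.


I = m * k^2
I = 86.53 * 0.28^2
I = 86.53 * 0.0784 = 6.784 kg*m^2

6.784 kg*m^2


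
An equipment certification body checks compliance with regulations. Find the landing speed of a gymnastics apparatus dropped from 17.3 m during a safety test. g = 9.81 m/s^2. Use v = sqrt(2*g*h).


v = sqrt(2 * g * h)
v = sqrt(2 * 9.81 * 17.3)
v = sqrt(339.426) = 18.4235 m/s

18.4235 m/s


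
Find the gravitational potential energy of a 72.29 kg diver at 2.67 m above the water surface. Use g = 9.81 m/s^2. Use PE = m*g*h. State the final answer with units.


PE = m * g * h
PE = 72.29 * 9.81 * 2.67
PE = 709.1649 * 2.67 = 1893.4703 J

1893.4703 J


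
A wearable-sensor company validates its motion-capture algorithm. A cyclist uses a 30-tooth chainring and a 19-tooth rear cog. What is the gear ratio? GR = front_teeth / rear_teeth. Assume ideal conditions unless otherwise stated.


GR = front_teeth / rear_teeth
GR = 30 / 19
GR = 1.5789

1.5789


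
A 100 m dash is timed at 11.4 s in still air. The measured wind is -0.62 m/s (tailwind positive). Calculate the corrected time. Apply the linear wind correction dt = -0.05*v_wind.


dt = -0.05 * v_wind = -0.05 * -0.62 = 0.031 s
t_corrected = t_still + dt = 11.4 + (0.031)
t_corrected = 11.431 s

11.431 s


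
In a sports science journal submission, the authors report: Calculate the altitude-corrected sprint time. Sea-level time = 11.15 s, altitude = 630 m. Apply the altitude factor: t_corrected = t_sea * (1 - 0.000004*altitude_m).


Correction factor = 1 - 0.000004 * 630 = 0.99748
t_corrected = t_sea * factor = 11.15 * 0.99748
t_corrected = 11.1219 s

11.1219 s


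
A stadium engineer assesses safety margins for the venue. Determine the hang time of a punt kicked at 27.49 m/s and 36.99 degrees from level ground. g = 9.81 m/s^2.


T = 2*v*sin(theta)/g
sin(theta) = sin(36.99 deg) = 0.6017
T = 2*27.49*0.6017 / 9.81
T = 33.0801 / 9.81 = 3.3721 s

3.3721 s


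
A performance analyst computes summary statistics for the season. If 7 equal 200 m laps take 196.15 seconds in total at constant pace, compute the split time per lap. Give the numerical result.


Split time = total_time / n_laps = 196.15 / 7
Split time = 28.0214 s per lap

28.0214 s


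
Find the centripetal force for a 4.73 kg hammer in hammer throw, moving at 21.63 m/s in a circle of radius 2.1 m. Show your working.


Fc = m * v^2 / r
v^2 = 21.63^2 = 467.8569
Fc = 4.73 * 467.8569 / 2.1
Fc = 2212.9631 / 2.1 = 1053.792 N

1053.792 N


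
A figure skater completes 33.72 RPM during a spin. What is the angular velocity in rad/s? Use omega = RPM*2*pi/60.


omega = RPM * 2 * pi / 60
omega = 33.72 * 2 * 3.14159 / 60
omega = 211.869 / 60 = 3.5312 rad/s

3.5312 rad/s


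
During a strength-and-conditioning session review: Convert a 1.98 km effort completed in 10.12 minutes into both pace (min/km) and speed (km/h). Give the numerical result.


Pace = time / distance = 10.12 min / 1.98 km = 5.1111 min/km
Speed = distance / time_in_hours = 1.98 / 0.1687 hr
Speed = 11.7391 km/h

5.1111 min/km, 11.7391 km/h


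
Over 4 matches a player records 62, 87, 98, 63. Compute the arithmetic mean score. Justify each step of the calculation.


Average = sum / n
Sum = 310
Average = 310 / 4 = 77.5

77.5


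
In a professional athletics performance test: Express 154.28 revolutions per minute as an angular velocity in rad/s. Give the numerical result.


omega = RPM * 2 * pi / 60
omega = 154.28 * 2 * 3.14159 / 60
omega = 969.3698 / 60 = 16.1562 rad/s

16.1562 rad/s


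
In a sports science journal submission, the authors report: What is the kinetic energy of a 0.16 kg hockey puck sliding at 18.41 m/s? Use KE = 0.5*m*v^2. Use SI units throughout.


KE = 0.5 * m * v^2
KE = 0.5 * 0.16 * 18.41^2
KE = 0.5 * 0.16 * 338.9281 = 27.1142 J

27.1142 J


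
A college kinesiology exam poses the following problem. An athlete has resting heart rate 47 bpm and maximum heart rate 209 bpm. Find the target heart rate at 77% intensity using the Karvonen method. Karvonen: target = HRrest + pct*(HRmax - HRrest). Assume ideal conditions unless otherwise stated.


Target = HRrest + pct*(HRmax - HRrest)
Heart rate reserve = HRmax - HRrest = 209 - 47 = 162 bpm
Fraction = 77% = 0.77
Target = 47 + 0.77 * 162
Target = 47 + 124.74 = 171.74 bpm

171.74 bpm


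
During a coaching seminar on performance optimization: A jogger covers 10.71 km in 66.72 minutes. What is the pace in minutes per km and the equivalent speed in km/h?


Pace = time / distance = 66.72 min / 10.71 km = 6.2297 min/km
Speed = distance / time_in_hours = 10.71 / 1.112 hr
Speed = 9.6313 km/h

6.2297 min/km, 9.6313 km/h


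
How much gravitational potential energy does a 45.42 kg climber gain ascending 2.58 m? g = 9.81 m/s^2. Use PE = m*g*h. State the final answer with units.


PE = m * g * h
PE = 45.42 * 9.81 * 2.58
PE = 445.5702 * 2.58 = 1149.5711 J

1149.5711 J


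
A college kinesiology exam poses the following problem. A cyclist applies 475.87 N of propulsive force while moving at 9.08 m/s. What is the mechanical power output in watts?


P = F * v
P = 475.87 * 9.08
P = 4320.8996 W

4320.8996 W


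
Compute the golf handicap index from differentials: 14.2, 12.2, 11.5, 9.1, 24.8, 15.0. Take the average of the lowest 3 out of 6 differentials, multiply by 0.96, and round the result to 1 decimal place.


All differentials: 14.2, 12.2, 11.5, 9.1, 24.8, 15.0
Sorted: 9.1, 11.5, 12.2, 14.2, 15.0, 24.8
Best 3: 9.1, 11.5, 12.2
Average of best = 32.8 / 3 = 10.9333
Raw index = 10.9333 * 0.96 = 10.496
Handicap index = round(10.496, 1) = 10.5

10.5


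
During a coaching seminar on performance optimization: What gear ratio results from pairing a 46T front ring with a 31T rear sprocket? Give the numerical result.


GR = front_teeth / rear_teeth
GR = 46 / 31
GR = 1.4839

1.4839


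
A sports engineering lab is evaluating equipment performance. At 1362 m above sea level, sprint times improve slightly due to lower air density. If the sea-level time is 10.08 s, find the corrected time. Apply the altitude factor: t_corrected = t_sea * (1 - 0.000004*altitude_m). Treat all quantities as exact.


Correction factor = 1 - 0.000004 * 1362 = 0.994552
t_corrected = t_sea * factor = 10.08 * 0.994552
t_corrected = 10.0251 s

10.0251 s


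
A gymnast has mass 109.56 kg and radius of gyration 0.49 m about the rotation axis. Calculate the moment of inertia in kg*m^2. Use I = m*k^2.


I = m * k^2
I = 109.56 * 0.49^2
I = 109.56 * 0.2401 = 26.3054 kg*m^2

26.3054 kg*m^2


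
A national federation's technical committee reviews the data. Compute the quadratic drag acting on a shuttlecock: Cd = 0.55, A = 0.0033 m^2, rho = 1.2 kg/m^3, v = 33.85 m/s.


Fd = 0.5 * Cd * rho * A * v^2
Fd = 0.5 * 0.55 * 1.2 * 0.0033 * 33.85^2
v^2 = 1145.8225
Fd = 0.5 * 0.55 * 1.2 * 0.0033 * 1145.8225 = 1.2478 N

1.2478 N


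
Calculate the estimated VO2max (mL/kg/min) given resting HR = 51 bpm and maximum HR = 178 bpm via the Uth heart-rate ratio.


VO2max = 15.3 * HRmax / HRrest
VO2max = 15.3 * 178 / 51
VO2max = 2723.4 / 51 = 53.4 mL/kg/min

53.4 mL/kg/min


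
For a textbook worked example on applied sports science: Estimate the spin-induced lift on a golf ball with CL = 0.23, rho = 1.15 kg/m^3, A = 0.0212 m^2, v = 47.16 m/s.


FM = 0.5 * CL * rho * A * v^2
FM = 0.5 * 0.23 * 1.15 * 0.0212 * 47.16^2
v^2 = 2224.0656
FM = 0.5 * 0.23 * 1.15 * 0.0212 * 2224.0656 = 6.2356 N

6.2356 N


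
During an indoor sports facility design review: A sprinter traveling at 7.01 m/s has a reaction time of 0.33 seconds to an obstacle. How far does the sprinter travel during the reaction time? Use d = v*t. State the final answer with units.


d = v * t
d = 7.01 * 0.33
d = 2.3133 m

2.3133 m


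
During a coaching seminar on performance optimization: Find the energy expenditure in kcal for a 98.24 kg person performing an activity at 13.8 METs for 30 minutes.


kcal = MET * mass * time_hr
Convert time: 30 min = 0.5 hr
kcal = 13.8 * 98.24 * 0.5
kcal = 677.856 kcal

677.856 kcal


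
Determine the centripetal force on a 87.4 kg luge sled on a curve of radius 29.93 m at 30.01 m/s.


Fc = m * v^2 / r
v^2 = 30.01^2 = 900.6001
Fc = 87.4 * 900.6001 / 29.93
Fc = 78712.4487 / 29.93 = 2629.8847 N

2629.8847 N


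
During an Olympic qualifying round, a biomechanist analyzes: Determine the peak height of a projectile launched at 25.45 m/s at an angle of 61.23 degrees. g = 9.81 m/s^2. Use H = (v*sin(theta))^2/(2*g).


H = (v*sin(theta))^2 / (2*g)
vy = v*sin(theta) = 25.45 * sin(61.23 deg) = 22.3084 m/s
H = vy^2 / (2*g) = 497.6657 / (2*9.81)
H = 497.6657 / 19.62 = 25.3652 m

25.3652 m


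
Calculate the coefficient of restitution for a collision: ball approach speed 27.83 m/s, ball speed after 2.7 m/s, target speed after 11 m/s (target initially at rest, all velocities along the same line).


e = (v2_after - v1_after) / (v1_before - v2_before)
Numerator = 11 - 2.7 = 8.3
Denominator = 27.83 - 0 = 27.83
e = 8.3 / 27.83 = 0.2982

0.2982


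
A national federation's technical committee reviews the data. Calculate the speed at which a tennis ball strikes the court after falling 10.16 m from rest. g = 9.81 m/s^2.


v = sqrt(2 * g * h)
v = sqrt(2 * 9.81 * 10.16)
v = sqrt(199.3392) = 14.1188 m/s

14.1188 m/s


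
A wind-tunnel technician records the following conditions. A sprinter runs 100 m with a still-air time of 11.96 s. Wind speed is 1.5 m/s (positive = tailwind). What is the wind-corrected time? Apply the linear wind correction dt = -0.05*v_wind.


dt = -0.05 * v_wind = -0.05 * 1.5 = -0.075 s
t_corrected = t_still + dt = 11.96 + (-0.075)
t_corrected = 11.885 s

11.885 s


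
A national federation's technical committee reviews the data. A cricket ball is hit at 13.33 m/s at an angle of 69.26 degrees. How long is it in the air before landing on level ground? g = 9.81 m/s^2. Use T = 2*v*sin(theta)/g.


T = 2*v*sin(theta)/g
sin(theta) = sin(69.26 deg) = 0.9352
T = 2*13.33*0.9352 / 9.81
T = 24.9324 / 9.81 = 2.5415 s

2.5415 s


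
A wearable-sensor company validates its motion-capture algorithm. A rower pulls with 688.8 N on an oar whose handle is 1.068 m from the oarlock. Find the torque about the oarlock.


tau = F * d
tau = 688.8 * 1.068
tau = 735.6384 N*m

735.6384 N*m


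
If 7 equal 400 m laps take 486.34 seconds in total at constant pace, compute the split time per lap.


Split time = total_time / n_laps = 486.34 / 7
Split time = 69.4771 s per lap

69.4771 s


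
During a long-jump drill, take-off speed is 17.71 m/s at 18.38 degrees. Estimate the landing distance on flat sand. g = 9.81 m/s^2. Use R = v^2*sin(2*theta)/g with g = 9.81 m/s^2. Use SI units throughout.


R = v^2 * sin(2*theta) / g
Convert angle to radians: theta = 18.38 deg = 0.3208 rad
sin(2*theta) = sin(0.6416) = 0.5985
R = 17.71^2 * 0.5985 / 9.81
R = 313.6441 * 0.5985 / 9.81 = 19.134 m

19.134 m


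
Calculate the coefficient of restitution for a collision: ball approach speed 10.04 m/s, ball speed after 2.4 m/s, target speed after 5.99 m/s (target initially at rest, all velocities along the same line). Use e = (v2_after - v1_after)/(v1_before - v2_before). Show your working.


e = (v2_after - v1_after) / (v1_before - v2_before)
Numerator = 5.99 - 2.4 = 3.59
Denominator = 10.04 - 0 = 10.04
e = 3.59 / 10.04 = 0.3576

0.3576


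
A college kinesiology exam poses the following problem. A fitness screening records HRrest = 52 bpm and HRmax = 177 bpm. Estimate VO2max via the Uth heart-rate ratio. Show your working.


VO2max = 15.3 * HRmax / HRrest
VO2max = 15.3 * 177 / 52
VO2max = 2708.1 / 52 = 52.0788 mL/kg/min

52.0788 mL/kg/min


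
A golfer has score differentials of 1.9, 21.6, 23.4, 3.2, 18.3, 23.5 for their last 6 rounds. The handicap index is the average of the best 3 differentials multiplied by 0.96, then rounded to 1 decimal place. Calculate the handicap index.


All differentials: 1.9, 21.6, 23.4, 3.2, 18.3, 23.5
Sorted: 1.9, 3.2, 18.3, 21.6, 23.4, 23.5
Best 3: 1.9, 3.2, 18.3
Average of best = 23.4 / 3 = 7.8
Raw index = 7.8 * 0.96 = 7.488
Handicap index = round(7.488, 1) = 7.5

7.5


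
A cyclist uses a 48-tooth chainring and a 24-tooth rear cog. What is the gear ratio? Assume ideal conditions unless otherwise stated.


GR = front_teeth / rear_teeth
GR = 48 / 24
GR = 2

2


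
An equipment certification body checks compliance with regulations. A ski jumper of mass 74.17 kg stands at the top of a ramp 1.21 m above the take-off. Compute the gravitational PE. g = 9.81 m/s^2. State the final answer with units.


PE = m * g * h
PE = 74.17 * 9.81 * 1.21
PE = 727.6077 * 1.21 = 880.4053 J

880.4053 J
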